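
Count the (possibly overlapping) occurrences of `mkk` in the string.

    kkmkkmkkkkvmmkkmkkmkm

4

Sliding a length-3 window over the 21 characters (19 positions):
  position 3–5: mkk
  position 6–8: mkk
  position 13–15: mkk
  position 16–18: mkk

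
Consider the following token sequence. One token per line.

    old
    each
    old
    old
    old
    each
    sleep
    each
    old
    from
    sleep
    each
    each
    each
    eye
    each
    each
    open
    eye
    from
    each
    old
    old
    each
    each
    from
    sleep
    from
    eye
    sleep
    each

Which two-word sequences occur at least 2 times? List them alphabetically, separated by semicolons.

each each; each old; from sleep; old each; old old; sleep each

Bigram counts meeting the condition (at least 2 times):
  each each: 4
  each old: 3
  from sleep: 2
  old each: 3
  old old: 3
  sleep each: 3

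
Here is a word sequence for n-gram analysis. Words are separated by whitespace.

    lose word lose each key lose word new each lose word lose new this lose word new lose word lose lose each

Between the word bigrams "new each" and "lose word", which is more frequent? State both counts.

"new each": 1 occurrence
"lose word": 5 occurrences

"lose word" (5 vs 1)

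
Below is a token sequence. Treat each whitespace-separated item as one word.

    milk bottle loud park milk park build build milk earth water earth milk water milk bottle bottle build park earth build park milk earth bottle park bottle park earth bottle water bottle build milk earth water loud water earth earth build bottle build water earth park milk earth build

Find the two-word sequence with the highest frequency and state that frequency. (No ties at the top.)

"milk earth", 4 times

Bigram frequencies (highest first):
  milk earth: 4
  park milk: 3
  water earth: 3
  bottle build: 3
  earth build: 3
  milk bottle: 2
  … (24 more, each ≤ 2)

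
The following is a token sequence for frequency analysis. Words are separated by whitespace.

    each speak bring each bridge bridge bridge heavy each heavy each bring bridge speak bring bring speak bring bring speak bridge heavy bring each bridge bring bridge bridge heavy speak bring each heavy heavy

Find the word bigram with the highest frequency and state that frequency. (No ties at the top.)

"speak bring", 4 times

Bigram frequencies (highest first):
  speak bring: 4
  bring each: 3
  bridge bridge: 3
  bridge heavy: 3
  each bridge: 2
  heavy each: 2
  … (12 more, each ≤ 2)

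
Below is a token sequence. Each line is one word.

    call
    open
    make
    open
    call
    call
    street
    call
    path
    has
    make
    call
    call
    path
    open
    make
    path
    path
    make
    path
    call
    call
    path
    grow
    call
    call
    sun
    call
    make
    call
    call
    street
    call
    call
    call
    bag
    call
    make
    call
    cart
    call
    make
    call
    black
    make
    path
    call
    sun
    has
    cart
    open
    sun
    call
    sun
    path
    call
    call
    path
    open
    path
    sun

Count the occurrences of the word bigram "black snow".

0

Scanning the 60 overlapping bigram windows for "black snow":
  (none found)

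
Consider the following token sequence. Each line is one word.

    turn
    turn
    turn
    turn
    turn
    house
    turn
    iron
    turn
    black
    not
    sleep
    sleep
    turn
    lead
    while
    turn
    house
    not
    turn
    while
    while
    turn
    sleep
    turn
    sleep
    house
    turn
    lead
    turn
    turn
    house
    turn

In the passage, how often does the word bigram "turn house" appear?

Scanning the 32 overlapping bigram windows for "turn house":
  position 5–6: turn house
  position 17–18: turn house
  position 31–32: turn house

3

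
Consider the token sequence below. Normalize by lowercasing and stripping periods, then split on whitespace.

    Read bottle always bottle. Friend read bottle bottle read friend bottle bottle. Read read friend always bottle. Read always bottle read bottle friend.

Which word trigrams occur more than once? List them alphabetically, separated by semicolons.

always bottle read; bottle bottle read

Trigram counts meeting the condition (more than once):
  always bottle read: 2
  bottle bottle read: 2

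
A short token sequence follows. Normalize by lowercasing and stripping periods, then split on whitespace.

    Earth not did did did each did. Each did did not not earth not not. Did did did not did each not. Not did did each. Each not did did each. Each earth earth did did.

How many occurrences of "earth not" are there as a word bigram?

2

Scanning the 35 overlapping bigram windows for "earth not":
  position 1–2: earth not
  position 13–14: earth not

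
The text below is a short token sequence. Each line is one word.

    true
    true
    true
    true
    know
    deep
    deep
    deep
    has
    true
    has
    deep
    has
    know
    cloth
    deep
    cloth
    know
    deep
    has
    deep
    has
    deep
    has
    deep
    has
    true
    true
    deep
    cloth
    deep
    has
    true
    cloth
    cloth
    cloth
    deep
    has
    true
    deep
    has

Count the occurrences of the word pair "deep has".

9

Scanning the 40 overlapping bigram windows for "deep has":
  position 8–9: deep has
  position 12–13: deep has
  position 19–20: deep has
  position 21–22: deep has
  position 23–24: deep has
  position 25–26: deep has
  position 31–32: deep has
  position 37–38: deep has
  position 40–41: deep has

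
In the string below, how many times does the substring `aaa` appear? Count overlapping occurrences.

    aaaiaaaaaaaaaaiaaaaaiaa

Sliding a length-3 window over the 23 characters (21 positions):
  position 1–3: aaa
  position 5–7: aaa
  position 6–8: aaa
  position 7–9: aaa
  position 8–10: aaa
  position 9–11: aaa
  position 10–12: aaa
  position 11–13: aaa
  position 12–14: aaa
  position 16–18: aaa
  … (2 more)

12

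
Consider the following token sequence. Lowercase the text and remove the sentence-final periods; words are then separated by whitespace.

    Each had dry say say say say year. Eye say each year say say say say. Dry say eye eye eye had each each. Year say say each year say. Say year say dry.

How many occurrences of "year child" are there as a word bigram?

Scanning the 33 overlapping bigram windows for "year child":
  (none found)

0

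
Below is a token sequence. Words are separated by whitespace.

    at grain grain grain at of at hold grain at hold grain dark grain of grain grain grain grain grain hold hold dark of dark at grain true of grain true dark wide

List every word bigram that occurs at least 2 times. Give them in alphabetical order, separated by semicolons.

at grain; at hold; grain at; grain grain; grain true; hold grain; of grain

Bigram counts meeting the condition (at least 2 times):
  at grain: 2
  at hold: 2
  grain at: 2
  grain grain: 6
  grain true: 2
  hold grain: 2
  of grain: 2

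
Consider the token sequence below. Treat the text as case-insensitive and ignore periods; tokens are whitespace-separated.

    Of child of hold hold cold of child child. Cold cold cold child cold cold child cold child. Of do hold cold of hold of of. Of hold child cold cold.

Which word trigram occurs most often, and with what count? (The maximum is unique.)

"child cold cold", 3 times

Trigram frequencies (highest first):
  child cold cold: 3
  hold cold of: 2
  cold cold child: 2
  cold child cold: 2
  of child of: 1
  child of hold: 1
  … (18 more, each ≤ 1)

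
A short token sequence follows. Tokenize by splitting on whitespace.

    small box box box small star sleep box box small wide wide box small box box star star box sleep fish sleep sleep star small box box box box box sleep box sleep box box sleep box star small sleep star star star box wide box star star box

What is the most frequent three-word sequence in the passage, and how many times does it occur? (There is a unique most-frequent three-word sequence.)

Trigram frequencies (highest first):
  box box box: 4
  small box box: 3
  star star box: 3
  box sleep box: 3
  box box small: 2
  sleep box box: 2
  … (28 more, each ≤ 2)

"box box box", 4 times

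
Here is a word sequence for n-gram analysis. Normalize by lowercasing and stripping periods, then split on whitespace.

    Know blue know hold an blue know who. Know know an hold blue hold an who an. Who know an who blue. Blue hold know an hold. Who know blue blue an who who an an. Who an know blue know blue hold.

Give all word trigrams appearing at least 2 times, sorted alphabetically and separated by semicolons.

Trigram counts meeting the condition (at least 2 times):
  an who an: 2
  know an hold: 2
  know blue know: 2

an who an; know an hold; know blue know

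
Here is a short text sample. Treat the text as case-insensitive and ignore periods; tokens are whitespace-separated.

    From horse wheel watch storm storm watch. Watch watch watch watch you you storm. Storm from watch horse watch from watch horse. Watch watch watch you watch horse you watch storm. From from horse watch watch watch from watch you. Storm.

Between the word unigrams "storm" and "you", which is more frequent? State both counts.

"storm": 6 occurrences
"you": 5 occurrences

"storm" (6 vs 5)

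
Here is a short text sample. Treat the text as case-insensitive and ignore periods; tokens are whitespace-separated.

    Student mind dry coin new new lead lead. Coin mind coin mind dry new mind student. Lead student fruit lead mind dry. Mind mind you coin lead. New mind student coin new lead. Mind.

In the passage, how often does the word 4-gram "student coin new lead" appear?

1

Scanning the 31 overlapping 4-gram windows for "student coin new lead":
  position 30–33: student coin new lead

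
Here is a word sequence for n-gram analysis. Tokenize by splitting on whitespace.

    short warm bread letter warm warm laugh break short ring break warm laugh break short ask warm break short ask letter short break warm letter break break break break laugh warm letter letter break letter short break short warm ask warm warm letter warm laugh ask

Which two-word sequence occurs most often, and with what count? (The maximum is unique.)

"break short", 4 times

Bigram frequencies (highest first):
  break short: 4
  warm laugh: 3
  warm letter: 3
  break break: 3
  short warm: 2
  letter warm: 2
  … (20 more, each ≤ 2)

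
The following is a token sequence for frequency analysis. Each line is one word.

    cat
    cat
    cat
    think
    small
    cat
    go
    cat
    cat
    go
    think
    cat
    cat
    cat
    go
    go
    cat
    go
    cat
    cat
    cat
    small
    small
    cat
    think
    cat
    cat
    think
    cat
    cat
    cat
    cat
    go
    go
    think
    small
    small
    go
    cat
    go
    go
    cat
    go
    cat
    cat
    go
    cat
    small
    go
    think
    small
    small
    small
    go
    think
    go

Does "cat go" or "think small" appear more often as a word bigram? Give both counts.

"cat go" (8 vs 3)

"cat go": 8 occurrences
"think small": 3 occurrences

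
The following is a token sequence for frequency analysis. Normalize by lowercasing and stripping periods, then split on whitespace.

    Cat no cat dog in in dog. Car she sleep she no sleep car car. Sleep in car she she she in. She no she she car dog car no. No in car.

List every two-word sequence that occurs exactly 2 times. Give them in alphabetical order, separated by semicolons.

car she; dog car; in car; she no

Bigram counts meeting the condition (exactly 2 times):
  car she: 2
  dog car: 2
  in car: 2
  she no: 2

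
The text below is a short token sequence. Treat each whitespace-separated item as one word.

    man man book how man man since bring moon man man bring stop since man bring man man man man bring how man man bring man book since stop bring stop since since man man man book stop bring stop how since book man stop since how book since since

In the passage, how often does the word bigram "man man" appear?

Scanning the 49 overlapping bigram windows for "man man":
  position 1–2: man man
  position 5–6: man man
  position 10–11: man man
  position 17–18: man man
  position 18–19: man man
  position 19–20: man man
  position 23–24: man man
  position 34–35: man man
  position 35–36: man man

9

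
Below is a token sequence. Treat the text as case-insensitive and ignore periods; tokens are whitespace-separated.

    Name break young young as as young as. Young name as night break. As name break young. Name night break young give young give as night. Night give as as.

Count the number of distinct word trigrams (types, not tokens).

27

30 tokens → 28 trigram windows in total.
Repeated trigrams (each contributes count−1 duplicates):
  name break young: 2
1 duplicate windows → 28 − 1 = 27 distinct.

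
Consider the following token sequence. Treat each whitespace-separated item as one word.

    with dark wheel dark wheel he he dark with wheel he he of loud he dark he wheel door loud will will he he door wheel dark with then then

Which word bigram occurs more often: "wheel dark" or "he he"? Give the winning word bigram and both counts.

"he he" (3 vs 2)

"wheel dark": 2 occurrences
"he he": 3 occurrences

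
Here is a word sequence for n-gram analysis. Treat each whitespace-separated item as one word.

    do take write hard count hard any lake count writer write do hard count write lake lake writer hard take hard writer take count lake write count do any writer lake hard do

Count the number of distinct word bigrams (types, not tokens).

33 tokens → 32 bigram windows in total.
Repeated bigrams (each contributes count−1 duplicates):
  hard count: 2
1 duplicate windows → 32 − 1 = 31 distinct.

31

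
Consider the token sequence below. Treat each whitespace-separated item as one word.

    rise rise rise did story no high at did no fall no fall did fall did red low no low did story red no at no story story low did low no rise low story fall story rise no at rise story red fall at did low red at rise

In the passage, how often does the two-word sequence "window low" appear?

0

Scanning the 49 overlapping bigram windows for "window low":
  (none found)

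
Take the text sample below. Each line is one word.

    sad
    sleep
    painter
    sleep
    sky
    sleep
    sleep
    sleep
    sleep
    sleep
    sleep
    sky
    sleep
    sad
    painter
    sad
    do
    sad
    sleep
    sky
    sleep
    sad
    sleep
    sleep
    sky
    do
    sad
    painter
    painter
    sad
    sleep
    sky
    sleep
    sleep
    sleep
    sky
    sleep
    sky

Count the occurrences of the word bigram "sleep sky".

7

Scanning the 37 overlapping bigram windows for "sleep sky":
  position 4–5: sleep sky
  position 11–12: sleep sky
  position 19–20: sleep sky
  position 24–25: sleep sky
  position 31–32: sleep sky
  position 35–36: sleep sky
  position 37–38: sleep sky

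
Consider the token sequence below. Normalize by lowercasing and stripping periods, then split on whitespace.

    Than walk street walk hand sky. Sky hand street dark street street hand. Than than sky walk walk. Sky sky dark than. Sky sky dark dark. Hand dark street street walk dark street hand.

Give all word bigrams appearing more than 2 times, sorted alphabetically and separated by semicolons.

Bigram counts meeting the condition (more than 2 times):
  dark street: 3
  sky sky: 3

dark street; sky sky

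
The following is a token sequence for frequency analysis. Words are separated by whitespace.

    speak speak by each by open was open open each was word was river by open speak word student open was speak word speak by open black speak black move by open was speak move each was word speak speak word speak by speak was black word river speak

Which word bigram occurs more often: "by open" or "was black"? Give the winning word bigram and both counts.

"by open": 4 occurrences
"was black": 1 occurrence

"by open" (4 vs 1)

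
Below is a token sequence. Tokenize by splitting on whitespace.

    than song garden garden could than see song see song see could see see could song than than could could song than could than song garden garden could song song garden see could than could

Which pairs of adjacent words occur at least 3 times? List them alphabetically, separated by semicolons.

could song; could than; see could; song garden; than could

Bigram counts meeting the condition (at least 3 times):
  could song: 3
  could than: 3
  see could: 3
  song garden: 3
  than could: 3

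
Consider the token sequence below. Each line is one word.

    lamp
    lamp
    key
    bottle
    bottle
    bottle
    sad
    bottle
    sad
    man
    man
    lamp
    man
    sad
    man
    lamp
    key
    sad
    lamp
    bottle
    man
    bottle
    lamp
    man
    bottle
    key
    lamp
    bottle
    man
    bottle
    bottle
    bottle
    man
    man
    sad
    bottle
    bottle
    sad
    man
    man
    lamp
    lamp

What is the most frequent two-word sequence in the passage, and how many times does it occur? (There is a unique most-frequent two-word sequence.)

Bigram frequencies (highest first):
  bottle bottle: 5
  bottle sad: 3
  sad man: 3
  man man: 3
  man lamp: 3
  bottle man: 3
  … (13 more, each ≤ 3)

"bottle bottle", 5 times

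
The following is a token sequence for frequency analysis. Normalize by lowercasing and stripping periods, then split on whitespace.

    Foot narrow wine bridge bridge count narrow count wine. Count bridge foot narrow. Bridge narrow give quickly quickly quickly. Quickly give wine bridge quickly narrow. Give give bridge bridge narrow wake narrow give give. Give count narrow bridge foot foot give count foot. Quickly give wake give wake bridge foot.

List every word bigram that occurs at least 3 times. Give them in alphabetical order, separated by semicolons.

Bigram counts meeting the condition (at least 3 times):
  bridge foot: 3
  give give: 3
  narrow give: 3
  quickly quickly: 3

bridge foot; give give; narrow give; quickly quickly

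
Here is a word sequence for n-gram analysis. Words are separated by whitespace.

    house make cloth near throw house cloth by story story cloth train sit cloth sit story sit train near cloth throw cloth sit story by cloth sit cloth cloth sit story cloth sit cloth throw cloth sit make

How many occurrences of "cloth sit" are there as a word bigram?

6

Scanning the 37 overlapping bigram windows for "cloth sit":
  position 14–15: cloth sit
  position 22–23: cloth sit
  position 26–27: cloth sit
  position 29–30: cloth sit
  position 32–33: cloth sit
  position 36–37: cloth sit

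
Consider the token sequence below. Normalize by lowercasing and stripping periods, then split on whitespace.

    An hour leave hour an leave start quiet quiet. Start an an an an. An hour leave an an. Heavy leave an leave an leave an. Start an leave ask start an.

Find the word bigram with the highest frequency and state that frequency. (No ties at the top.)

Bigram frequencies (highest first):
  an an: 5
  an leave: 4
  leave an: 4
  start an: 3
  an hour: 2
  hour leave: 2
  … (11 more, each ≤ 1)

"an an", 5 times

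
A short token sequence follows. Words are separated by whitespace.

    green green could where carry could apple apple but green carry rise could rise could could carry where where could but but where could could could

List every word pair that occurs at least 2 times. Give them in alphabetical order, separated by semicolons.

could could; rise could; where could

Bigram counts meeting the condition (at least 2 times):
  could could: 3
  rise could: 2
  where could: 2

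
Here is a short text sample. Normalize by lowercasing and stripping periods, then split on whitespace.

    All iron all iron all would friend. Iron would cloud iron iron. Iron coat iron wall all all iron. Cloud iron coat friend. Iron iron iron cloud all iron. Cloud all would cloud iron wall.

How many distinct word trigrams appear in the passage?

28

35 tokens → 33 trigram windows in total.
Repeated trigrams (each contributes count−1 duplicates):
  all iron all: 2
  all iron cloud: 2
  iron cloud all: 2
  iron iron iron: 2
  would cloud iron: 2
5 duplicate windows → 33 − 5 = 28 distinct.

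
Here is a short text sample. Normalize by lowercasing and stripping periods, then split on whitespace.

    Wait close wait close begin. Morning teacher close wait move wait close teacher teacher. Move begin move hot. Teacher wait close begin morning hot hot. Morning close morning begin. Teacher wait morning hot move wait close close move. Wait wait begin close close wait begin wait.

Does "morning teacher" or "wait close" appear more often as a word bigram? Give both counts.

"morning teacher": 1 occurrence
"wait close": 5 occurrences

"wait close" (5 vs 1)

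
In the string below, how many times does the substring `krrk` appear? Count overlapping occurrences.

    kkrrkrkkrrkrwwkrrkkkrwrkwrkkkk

3

Sliding a length-4 window over the 30 characters (27 positions):
  position 2–5: krrk
  position 8–11: krrk
  position 15–18: krrk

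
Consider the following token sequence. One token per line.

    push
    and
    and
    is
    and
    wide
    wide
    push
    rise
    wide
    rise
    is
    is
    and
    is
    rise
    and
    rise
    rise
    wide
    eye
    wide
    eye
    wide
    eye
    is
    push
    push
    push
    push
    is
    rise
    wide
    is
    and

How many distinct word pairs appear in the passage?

35 tokens → 34 bigram windows in total.
Repeated bigrams (each contributes count−1 duplicates):
  is and: 3
  push push: 3
  rise wide: 3
  wide eye: 3
  and is: 2
  eye wide: 2
  is rise: 2
11 duplicate windows → 34 − 11 = 23 distinct.

23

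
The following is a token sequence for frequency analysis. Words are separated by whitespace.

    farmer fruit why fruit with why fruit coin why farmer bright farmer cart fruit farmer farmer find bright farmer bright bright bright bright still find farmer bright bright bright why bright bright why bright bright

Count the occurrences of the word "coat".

0

Scanning the 35 tokens for "coat":
  (none found)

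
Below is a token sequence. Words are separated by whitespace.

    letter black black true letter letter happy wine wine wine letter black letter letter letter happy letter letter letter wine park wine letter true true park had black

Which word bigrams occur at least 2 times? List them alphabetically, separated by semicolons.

Bigram counts meeting the condition (at least 2 times):
  letter black: 2
  letter happy: 2
  letter letter: 5
  wine letter: 2
  wine wine: 2

letter black; letter happy; letter letter; wine letter; wine wine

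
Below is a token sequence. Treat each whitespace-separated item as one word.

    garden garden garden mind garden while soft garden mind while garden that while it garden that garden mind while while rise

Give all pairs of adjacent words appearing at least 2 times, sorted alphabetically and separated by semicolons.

Bigram counts meeting the condition (at least 2 times):
  garden garden: 2
  garden mind: 3
  garden that: 2
  mind while: 2

garden garden; garden mind; garden that; mind while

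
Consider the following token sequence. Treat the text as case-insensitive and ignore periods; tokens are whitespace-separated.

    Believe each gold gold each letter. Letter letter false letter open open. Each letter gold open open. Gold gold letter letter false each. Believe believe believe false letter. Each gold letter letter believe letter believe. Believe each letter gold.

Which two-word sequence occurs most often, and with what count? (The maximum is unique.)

Bigram frequencies (highest first):
  letter letter: 4
  each letter: 3
  believe believe: 3
  believe each: 2
  each gold: 2
  gold gold: 2
  … (16 more, each ≤ 2)

"letter letter", 4 times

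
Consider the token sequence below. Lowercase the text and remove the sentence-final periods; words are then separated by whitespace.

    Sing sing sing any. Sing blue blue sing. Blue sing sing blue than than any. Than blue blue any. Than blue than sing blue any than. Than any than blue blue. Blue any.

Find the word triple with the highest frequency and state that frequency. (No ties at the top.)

"any than blue", 3 times

Trigram frequencies (highest first):
  any than blue: 3
  than than any: 2
  than any than: 2
  than blue blue: 2
  blue blue any: 2
  blue any than: 2
  … (18 more, each ≤ 1)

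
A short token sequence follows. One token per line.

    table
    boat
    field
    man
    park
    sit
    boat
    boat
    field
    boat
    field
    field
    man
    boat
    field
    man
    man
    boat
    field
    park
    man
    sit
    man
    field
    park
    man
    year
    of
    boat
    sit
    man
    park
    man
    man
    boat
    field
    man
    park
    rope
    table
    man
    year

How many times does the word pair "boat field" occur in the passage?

Scanning the 41 overlapping bigram windows for "boat field":
  position 2–3: boat field
  position 8–9: boat field
  position 10–11: boat field
  position 14–15: boat field
  position 18–19: boat field
  position 35–36: boat field

6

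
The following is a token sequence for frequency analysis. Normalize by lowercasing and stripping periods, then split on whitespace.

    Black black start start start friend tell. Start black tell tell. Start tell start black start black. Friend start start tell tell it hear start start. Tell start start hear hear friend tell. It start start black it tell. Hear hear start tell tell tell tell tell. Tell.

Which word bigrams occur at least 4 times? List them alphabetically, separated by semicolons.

Bigram counts meeting the condition (at least 4 times):
  start black: 4
  start start: 6
  start tell: 4
  tell start: 4
  tell tell: 7

start black; start start; start tell; tell start; tell tell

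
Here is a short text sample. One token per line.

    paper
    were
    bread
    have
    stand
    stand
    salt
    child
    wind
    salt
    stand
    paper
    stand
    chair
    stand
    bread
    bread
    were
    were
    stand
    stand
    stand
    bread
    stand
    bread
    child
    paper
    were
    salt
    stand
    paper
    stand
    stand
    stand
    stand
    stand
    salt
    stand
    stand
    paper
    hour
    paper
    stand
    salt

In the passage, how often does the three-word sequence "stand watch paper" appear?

Scanning the 42 overlapping trigram windows for "stand watch paper":
  (none found)

0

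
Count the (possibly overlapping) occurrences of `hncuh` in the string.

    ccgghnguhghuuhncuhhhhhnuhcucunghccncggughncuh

2

Sliding a length-5 window over the 45 characters (41 positions):
  position 14–18: hncuh
  position 41–45: hncuh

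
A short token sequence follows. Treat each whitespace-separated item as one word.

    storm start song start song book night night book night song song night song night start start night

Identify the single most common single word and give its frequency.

Unigram frequencies (highest first):
  night: 6
  song: 5
  start: 4
  book: 2
  storm: 1

"night", 6 times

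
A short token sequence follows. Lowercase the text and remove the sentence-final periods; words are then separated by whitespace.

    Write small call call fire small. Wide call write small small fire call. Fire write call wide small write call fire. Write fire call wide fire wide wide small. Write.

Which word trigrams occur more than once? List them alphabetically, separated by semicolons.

Trigram counts meeting the condition (more than once):
  call fire write: 2
  wide small write: 2

call fire write; wide small write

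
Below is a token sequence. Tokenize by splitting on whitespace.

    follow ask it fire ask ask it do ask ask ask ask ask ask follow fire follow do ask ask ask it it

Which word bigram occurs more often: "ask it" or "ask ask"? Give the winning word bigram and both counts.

"ask it": 3 occurrences
"ask ask": 8 occurrences

"ask ask" (8 vs 3)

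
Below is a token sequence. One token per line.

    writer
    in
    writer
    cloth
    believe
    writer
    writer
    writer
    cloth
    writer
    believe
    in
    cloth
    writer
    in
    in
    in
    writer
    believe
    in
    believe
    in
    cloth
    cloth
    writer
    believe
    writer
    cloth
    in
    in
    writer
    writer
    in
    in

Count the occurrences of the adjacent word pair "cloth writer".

3

Scanning the 33 overlapping bigram windows for "cloth writer":
  position 9–10: cloth writer
  position 13–14: cloth writer
  position 24–25: cloth writer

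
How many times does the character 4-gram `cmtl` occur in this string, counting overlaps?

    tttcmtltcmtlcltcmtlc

3

Sliding a length-4 window over the 20 characters (17 positions):
  position 4–7: cmtl
  position 9–12: cmtl
  position 16–19: cmtl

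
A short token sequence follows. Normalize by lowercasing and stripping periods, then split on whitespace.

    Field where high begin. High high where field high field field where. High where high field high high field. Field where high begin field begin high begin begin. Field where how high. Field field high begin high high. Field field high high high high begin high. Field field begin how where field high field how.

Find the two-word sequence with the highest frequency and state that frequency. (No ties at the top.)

"high field", 7 times

Bigram frequencies (highest first):
  high field: 7
  high high: 6
  high begin: 5
  field high: 5
  field field: 5
  field where: 4
  … (12 more, each ≤ 4)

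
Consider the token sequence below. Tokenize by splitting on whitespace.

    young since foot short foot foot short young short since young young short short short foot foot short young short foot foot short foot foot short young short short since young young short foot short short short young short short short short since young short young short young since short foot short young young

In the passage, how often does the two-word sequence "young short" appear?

8

Scanning the 53 overlapping bigram windows for "young short":
  position 8–9: young short
  position 12–13: young short
  position 19–20: young short
  position 27–28: young short
  position 32–33: young short
  position 38–39: young short
  position 44–45: young short
  position 46–47: young short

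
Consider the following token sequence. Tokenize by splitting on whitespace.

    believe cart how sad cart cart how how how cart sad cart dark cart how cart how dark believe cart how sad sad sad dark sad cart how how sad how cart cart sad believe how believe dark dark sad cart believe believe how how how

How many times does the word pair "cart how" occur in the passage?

Scanning the 45 overlapping bigram windows for "cart how":
  position 2–3: cart how
  position 6–7: cart how
  position 14–15: cart how
  position 16–17: cart how
  position 20–21: cart how
  position 27–28: cart how

6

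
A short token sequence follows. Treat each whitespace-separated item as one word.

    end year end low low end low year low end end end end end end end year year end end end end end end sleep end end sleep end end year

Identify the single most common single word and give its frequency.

Unigram frequencies (highest first):
  end: 20
  year: 5
  low: 4
  sleep: 2

"end", 20 times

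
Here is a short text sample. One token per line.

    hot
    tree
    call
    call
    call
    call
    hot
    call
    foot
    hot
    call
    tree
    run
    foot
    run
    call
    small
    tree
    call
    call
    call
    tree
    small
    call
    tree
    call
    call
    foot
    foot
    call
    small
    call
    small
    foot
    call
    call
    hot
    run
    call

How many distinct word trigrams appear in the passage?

39 tokens → 37 trigram windows in total.
Repeated trigrams (each contributes count−1 duplicates):
  call call call: 3
  tree call call: 3
  call call hot: 2
5 duplicate windows → 37 − 5 = 32 distinct.

32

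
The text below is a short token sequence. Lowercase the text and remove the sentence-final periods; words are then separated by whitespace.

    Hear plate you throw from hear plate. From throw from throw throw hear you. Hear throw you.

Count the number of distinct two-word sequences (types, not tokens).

13

17 tokens → 16 bigram windows in total.
Repeated bigrams (each contributes count−1 duplicates):
  from throw: 2
  hear plate: 2
  throw from: 2
3 duplicate windows → 16 − 3 = 13 distinct.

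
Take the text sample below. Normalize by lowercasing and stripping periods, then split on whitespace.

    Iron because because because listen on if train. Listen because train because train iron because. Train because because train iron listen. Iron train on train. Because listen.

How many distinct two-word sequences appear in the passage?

16

27 tokens → 26 bigram windows in total.
Repeated bigrams (each contributes count−1 duplicates):
  because train: 4
  because because: 3
  train because: 3
  because listen: 2
  iron because: 2
  train iron: 2
10 duplicate windows → 26 − 10 = 16 distinct.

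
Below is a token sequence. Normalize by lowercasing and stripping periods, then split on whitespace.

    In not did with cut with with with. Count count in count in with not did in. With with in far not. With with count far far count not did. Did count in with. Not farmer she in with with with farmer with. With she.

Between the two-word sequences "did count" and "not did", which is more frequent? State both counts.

"did count": 1 occurrence
"not did": 3 occurrences

"not did" (3 vs 1)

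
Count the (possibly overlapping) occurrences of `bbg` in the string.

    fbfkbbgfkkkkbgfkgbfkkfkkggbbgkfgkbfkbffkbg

2

Sliding a length-3 window over the 42 characters (40 positions):
  position 5–7: bbg
  position 27–29: bbg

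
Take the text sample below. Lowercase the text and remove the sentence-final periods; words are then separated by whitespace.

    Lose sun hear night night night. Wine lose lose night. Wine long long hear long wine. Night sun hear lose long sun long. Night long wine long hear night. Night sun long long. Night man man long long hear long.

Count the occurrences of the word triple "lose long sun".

Scanning the 38 overlapping trigram windows for "lose long sun":
  position 20–22: lose long sun

1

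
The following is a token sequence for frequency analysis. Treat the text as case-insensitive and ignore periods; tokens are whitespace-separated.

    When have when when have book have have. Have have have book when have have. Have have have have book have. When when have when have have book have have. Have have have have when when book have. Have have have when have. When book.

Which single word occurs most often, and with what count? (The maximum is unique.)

"have", 28 times

Unigram frequencies (highest first):
  have: 28
  when: 11
  book: 6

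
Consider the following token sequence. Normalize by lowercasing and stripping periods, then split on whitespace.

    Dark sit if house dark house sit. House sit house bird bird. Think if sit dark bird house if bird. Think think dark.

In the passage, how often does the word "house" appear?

Scanning the 23 tokens for "house":
  position 4: house
  position 6: house
  position 8: house
  position 10: house
  position 18: house

5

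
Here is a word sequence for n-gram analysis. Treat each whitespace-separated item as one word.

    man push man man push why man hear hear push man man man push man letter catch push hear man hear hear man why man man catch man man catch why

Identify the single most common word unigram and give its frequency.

"man", 14 times

Unigram frequencies (highest first):
  man: 14
  push: 5
  hear: 5
  why: 3
  catch: 3
  letter: 1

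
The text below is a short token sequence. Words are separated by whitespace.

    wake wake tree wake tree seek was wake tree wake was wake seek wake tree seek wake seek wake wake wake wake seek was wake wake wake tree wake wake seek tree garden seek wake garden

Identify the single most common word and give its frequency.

Unigram frequencies (highest first):
  wake: 18
  seek: 7
  tree: 6
  was: 3
  garden: 2

"wake", 18 times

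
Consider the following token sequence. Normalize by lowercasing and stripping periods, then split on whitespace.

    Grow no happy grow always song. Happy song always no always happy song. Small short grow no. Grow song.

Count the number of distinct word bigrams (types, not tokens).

19 tokens → 18 bigram windows in total.
Repeated bigrams (each contributes count−1 duplicates):
  grow no: 2
  happy song: 2
2 duplicate windows → 18 − 2 = 16 distinct.

16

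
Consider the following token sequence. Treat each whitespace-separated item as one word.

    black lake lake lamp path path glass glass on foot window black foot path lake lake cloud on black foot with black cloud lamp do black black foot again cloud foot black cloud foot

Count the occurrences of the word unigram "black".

7

Scanning the 34 tokens for "black":
  position 1: black
  position 12: black
  position 19: black
  position 22: black
  position 26: black
  position 27: black
  position 32: black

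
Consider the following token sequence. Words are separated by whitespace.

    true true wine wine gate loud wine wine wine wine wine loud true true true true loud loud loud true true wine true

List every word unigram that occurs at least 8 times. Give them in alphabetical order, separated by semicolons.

true; wine

Unigram counts meeting the condition (at least 8 times):
  true: 9
  wine: 8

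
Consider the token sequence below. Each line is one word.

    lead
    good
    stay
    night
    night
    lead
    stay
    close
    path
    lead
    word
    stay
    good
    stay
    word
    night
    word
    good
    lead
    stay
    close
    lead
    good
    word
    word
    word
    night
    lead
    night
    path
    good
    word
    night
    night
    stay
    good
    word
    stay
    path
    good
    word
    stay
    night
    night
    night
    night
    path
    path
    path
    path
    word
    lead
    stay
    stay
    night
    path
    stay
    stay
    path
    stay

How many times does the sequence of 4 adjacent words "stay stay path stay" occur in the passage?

Scanning the 57 overlapping 4-gram windows for "stay stay path stay":
  position 57–60: stay stay path stay

1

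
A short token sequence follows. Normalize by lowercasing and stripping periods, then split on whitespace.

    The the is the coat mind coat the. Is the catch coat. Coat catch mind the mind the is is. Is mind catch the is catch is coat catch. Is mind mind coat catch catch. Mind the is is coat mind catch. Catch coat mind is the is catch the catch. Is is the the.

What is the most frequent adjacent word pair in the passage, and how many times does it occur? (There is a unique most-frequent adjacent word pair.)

"the is", 6 times

Bigram frequencies (highest first):
  the is: 6
  is the: 4
  is is: 4
  coat mind: 3
  coat catch: 3
  mind the: 3
  … (18 more, each ≤ 3)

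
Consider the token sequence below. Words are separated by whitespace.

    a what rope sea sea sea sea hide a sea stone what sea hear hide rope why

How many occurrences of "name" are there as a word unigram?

0

Scanning the 17 tokens for "name":
  (none found)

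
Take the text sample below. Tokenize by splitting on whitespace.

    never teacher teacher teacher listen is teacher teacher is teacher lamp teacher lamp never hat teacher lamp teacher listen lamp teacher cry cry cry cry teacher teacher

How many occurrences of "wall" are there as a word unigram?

0

Scanning the 27 tokens for "wall":
  (none found)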